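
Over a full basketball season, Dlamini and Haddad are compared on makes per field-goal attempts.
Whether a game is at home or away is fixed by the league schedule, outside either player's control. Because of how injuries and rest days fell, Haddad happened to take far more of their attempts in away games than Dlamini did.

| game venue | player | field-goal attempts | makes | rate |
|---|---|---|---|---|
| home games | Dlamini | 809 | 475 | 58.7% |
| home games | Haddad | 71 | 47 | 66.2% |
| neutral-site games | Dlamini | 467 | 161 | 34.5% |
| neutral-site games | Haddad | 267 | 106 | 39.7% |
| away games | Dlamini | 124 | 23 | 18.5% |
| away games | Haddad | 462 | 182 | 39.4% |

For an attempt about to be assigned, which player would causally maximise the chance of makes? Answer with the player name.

The game venue-specific comparison favours Haddad throughout, but the pooled figures favour Dlamini. The question is whether to condition on game venue.
Nothing the player does changes game venue; the imbalance is an allocation artefact. With game venue also predicting the outcome, the pooled figure is confounded, and the within-stratum comparison is the causal one.
Within each level — home games: 58.7% vs 66.2%; neutral-site games: 34.5% vs 39.7%; away games: 18.5% vs 39.4% — Haddad is higher every time.

Haddad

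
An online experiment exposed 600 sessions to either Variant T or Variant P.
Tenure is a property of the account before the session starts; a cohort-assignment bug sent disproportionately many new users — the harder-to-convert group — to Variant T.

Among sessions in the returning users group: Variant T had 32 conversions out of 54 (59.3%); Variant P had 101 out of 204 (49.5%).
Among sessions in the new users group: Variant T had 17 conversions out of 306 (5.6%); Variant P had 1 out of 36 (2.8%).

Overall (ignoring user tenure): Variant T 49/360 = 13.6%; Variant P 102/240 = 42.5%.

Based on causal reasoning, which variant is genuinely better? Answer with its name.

User tenure is set before the variant has any effect — it is not caused by the variant — and it independently drives the outcome. That makes it a confounder, so the causal comparison is within user tenure levels.
Within each level — returning users: 59.3% vs 49.5%; new users: 5.6% vs 2.8% — Variant T is higher every time.

Variant T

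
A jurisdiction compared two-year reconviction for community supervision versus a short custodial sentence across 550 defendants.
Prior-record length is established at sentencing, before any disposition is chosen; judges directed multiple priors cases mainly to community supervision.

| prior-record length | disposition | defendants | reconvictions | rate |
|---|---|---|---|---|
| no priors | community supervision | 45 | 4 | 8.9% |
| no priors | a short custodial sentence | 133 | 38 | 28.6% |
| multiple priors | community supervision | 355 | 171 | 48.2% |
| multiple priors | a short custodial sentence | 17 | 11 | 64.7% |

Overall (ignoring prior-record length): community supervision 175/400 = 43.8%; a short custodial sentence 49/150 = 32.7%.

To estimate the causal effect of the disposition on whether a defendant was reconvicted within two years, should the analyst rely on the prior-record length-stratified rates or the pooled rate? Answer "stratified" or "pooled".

stratified

community supervision is lower inside every prior-record length stratum but a short custodial sentence is lower in aggregate. Whether to stratify depends on how prior-record length relates to the disposition.
Prior-record length is set before the disposition has any effect — it is not caused by the disposition — and it independently drives the outcome. That makes it a confounder, so the causal comparison is within prior-record length levels.
Within each level — no priors: 8.9% vs 28.6%; multiple priors: 48.2% vs 64.7% — community supervision is lower every time.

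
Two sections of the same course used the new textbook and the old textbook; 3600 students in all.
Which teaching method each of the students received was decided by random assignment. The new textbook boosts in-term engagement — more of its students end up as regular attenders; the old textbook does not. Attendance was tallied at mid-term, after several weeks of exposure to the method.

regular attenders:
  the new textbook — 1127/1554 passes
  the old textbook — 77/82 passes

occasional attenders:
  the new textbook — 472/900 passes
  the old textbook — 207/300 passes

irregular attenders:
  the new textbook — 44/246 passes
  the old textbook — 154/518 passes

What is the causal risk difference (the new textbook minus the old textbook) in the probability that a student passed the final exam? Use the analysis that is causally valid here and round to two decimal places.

The stratified and pooled comparisons disagree (the old textbook wins within each mid-term attendance; the new textbook wins overall), so the answer turns on the causal role of mid-term attendance.
Mid-term attendance here is a post-treatment variable shaped by the teaching method; conditioning on it would introduce bias rather than remove it. The overall comparison is the causal one.
The causal difference is the pooled difference: 0.609 − 0.487 = +0.122.

+0.12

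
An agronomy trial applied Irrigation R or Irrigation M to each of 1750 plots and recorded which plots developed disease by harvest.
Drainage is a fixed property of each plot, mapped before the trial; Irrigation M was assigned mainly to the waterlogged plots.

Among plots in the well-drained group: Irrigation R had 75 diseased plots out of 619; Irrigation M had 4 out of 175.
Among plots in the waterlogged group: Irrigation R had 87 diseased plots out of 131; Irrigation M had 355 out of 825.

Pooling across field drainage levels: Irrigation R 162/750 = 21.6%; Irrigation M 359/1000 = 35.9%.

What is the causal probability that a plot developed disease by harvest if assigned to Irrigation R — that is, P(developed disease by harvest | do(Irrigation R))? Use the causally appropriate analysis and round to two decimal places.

0.42

The stratified and pooled comparisons disagree (Irrigation M wins within each field drainage; Irrigation R wins overall), so the answer turns on the causal role of field drainage.
Since field drainage is a pre-existing factor (not a product of the irrigation) and it affects the outcome on its own, it is a confounder. The stratified rates, not the pooled rate, identify the causal effect.
Standardising Irrigation R to the population field drainage mix: 0.454·75/619 + 0.546·87/131 = 0.418.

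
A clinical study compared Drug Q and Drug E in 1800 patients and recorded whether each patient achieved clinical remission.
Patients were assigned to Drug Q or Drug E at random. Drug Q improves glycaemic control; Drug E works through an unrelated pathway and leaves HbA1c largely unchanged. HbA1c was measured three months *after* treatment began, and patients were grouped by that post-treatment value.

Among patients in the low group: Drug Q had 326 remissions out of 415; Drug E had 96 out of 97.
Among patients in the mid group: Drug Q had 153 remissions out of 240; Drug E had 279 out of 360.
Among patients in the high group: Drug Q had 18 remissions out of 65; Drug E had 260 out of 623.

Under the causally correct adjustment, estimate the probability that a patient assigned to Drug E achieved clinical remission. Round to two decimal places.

HbA1c here is a post-treatment variable shaped by the drug; conditioning on it would introduce bias rather than remove it. The overall comparison is the causal one.
So P(outcome | do(Drug E)) is just the pooled rate for Drug E: 635/1080 = 0.588.

0.59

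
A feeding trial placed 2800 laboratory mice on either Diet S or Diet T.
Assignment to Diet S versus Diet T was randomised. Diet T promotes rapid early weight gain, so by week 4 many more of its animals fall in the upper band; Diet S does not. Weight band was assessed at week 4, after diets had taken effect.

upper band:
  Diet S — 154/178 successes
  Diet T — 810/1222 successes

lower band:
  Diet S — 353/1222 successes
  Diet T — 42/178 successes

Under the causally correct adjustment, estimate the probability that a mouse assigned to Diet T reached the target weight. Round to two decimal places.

Week-4 weight band lies on the pathway diet → week-4 weight band → outcome, so adjusting for it blocks the indirect effect. For the total causal effect of diet, use the unadjusted pooled rates.
So P(outcome | do(Diet T)) is just the pooled rate for Diet T: 852/1400 = 0.609.

0.61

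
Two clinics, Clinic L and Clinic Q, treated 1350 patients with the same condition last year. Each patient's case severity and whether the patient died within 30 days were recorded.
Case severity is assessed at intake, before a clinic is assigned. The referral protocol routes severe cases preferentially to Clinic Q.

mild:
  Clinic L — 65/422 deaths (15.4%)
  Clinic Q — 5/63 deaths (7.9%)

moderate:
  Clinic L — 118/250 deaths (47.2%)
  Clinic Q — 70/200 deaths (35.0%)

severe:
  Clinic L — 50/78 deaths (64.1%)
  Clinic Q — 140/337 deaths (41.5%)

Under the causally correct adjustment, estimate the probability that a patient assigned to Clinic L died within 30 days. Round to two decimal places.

Here case severity is a common cause — it drives both which clinic a case falls under and the outcome. The crude comparison mixes populations; the stratum-specific rates are the causally relevant ones.
Standardising Clinic L to the population case severity mix: 0.359·65/422 + 0.333·118/250 + 0.307·50/78 = 0.410.

0.41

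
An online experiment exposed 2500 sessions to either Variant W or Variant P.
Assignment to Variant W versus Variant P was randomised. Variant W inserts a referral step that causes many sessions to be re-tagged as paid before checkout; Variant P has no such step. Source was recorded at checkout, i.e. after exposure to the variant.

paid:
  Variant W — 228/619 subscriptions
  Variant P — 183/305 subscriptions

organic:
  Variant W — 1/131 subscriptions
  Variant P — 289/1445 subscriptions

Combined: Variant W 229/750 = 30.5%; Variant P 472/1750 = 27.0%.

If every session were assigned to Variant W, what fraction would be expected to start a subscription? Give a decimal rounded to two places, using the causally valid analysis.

0.31

The distribution of traffic source is itself part of what the variant does — it is an intermediate outcome. Holding it fixed would remove that part of the effect; the total effect is the pooled difference.
So P(outcome | do(Variant W)) is just the pooled rate for Variant W: 229/750 = 0.305.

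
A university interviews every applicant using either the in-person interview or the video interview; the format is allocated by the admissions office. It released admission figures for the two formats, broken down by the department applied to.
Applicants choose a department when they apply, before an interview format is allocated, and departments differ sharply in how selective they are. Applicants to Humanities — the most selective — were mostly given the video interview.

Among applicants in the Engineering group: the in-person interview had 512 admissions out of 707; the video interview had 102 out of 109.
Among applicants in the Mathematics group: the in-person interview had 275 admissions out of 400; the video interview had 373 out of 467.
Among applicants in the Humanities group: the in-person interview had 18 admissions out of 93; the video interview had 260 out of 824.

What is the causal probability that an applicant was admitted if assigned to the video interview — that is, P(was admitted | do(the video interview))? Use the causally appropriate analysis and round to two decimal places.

0.67

Within every department level the video interview has the higher rate, yet pooled the in-person interview does — Simpson's reversal.
Department is set before the interview format has any effect — it is not caused by the interview format — and it independently drives the outcome. That makes it a confounder, so the causal comparison is within department levels.
Standardising the video interview to the population department mix: 0.314·102/109 + 0.333·373/467 + 0.353·260/824 = 0.671.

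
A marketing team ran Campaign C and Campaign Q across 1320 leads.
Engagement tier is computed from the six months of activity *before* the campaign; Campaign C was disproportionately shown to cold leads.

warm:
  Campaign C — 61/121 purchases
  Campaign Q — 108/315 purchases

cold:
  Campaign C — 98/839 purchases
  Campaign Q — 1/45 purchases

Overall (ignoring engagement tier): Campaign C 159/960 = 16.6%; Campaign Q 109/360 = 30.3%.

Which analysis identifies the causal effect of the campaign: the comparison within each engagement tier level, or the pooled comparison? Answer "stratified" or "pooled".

Since engagement tier is a pre-existing factor (not a product of the campaign) and it affects the outcome on its own, it is a confounder. The stratified rates, not the pooled rate, identify the causal effect.
Within each level — warm: 50.4% vs 34.3%; cold: 11.7% vs 2.2% — Campaign C is higher every time.

stratified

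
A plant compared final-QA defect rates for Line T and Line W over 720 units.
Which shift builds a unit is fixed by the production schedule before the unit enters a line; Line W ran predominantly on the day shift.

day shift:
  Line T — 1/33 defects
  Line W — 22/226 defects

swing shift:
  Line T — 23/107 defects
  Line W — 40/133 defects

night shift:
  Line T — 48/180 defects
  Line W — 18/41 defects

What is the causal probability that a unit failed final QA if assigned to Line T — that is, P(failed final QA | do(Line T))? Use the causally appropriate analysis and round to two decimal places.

Within every shift level Line T has the lower rate, yet pooled Line W does — Simpson's reversal.
Here shift is a common cause — it drives both which line a case falls under and the outcome. The crude comparison mixes populations; the stratum-specific rates are the causally relevant ones.
Standardising Line T to the population shift mix: 0.360·1/33 + 0.333·23/107 + 0.307·48/180 = 0.164.

0.16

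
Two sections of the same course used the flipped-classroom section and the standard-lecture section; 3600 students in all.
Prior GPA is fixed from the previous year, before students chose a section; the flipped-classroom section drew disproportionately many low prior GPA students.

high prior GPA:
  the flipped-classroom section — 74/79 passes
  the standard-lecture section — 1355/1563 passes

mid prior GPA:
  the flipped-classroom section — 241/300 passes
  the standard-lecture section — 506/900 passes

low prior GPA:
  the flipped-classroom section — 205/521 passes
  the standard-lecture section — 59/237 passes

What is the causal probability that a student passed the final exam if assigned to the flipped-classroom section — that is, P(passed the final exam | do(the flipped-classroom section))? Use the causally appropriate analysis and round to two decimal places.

0.78

Here prior GPA band is a common cause — it drives both which teaching method a case falls under and the outcome. The crude comparison mixes populations; the stratum-specific rates are the causally relevant ones.
Standardising the flipped-classroom section to the population prior GPA band mix: 0.456·74/79 + 0.333·241/300 + 0.211·205/521 = 0.778.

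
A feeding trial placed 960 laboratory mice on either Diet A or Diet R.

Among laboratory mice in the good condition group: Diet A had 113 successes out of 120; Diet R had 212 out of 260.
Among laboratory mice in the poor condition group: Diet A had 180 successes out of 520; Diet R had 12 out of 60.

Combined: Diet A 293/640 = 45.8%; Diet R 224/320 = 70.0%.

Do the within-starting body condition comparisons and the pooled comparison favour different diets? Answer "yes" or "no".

Within each starting body condition level (good condition 94.2% vs 81.5%; poor condition 34.6% vs 20.0%), Diet A has the higher rate every time. Pooled: 45.8% vs 70.0% — Diet R has the higher rate overall. The two comparisons disagree.

yes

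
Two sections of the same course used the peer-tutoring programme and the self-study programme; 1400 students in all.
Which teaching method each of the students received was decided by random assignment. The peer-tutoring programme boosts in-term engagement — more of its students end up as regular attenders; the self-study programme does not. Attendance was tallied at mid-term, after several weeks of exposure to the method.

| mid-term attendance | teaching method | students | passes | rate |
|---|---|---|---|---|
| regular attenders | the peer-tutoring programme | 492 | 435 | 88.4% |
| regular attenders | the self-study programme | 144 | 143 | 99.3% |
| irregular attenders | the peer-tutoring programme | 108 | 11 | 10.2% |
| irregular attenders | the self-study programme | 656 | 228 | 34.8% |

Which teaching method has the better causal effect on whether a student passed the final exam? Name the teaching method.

Mid-term attendance lies on the pathway teaching method → mid-term attendance → outcome, so adjusting for it blocks the indirect effect. For the total causal effect of teaching method, use the unadjusted pooled rates.
Pooled: the peer-tutoring programme 74.3% vs the self-study programme 46.4%; the peer-tutoring programme is higher overall.

the peer-tutoring programme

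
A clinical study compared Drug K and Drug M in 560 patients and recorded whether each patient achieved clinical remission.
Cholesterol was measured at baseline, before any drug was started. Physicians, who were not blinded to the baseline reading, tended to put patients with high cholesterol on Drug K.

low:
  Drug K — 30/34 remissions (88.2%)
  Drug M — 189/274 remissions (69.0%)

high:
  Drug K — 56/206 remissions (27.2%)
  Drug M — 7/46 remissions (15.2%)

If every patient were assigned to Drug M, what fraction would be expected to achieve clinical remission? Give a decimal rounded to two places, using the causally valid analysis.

Drug K is higher inside every cholesterol stratum but Drug M is higher in aggregate. Whether to stratify depends on how cholesterol relates to the drug.
Cholesterol is set before the drug has any effect — it is not caused by the drug — and it independently drives the outcome. That makes it a confounder, so the causal comparison is within cholesterol levels.
Standardising Drug M to the population cholesterol mix: 0.550·189/274 + 0.450·7/46 = 0.448.

0.45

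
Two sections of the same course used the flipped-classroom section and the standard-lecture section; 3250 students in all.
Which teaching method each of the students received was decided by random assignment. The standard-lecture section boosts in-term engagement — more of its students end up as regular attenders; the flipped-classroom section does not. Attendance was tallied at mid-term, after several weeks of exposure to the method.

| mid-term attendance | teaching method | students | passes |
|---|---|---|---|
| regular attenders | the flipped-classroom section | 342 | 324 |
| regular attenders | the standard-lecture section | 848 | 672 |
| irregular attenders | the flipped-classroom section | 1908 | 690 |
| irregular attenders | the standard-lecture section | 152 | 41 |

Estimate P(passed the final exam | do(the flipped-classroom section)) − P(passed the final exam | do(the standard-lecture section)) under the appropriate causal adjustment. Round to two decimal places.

-0.26

The mid-term attendance-specific comparison favours the flipped-classroom section throughout, but the pooled figures favour the standard-lecture section. The question is whether to condition on mid-term attendance.
Stratifying would compare teaching methods among students the teaching methods themselves sorted into mid-term attendance groups — a form of selection on an intermediate. The unconditioned pooled rates give the total causal effect.
The causal difference is the pooled difference: 0.451 − 0.713 = -0.262.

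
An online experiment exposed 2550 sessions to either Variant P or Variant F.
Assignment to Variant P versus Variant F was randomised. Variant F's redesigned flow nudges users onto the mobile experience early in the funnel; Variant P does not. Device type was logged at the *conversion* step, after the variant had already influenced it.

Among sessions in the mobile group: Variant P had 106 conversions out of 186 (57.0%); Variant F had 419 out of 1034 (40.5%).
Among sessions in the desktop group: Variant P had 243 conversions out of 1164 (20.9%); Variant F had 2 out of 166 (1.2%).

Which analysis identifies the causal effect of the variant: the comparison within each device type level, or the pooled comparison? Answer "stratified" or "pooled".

Because the variant influences device type, device type is a post-treatment mediator, not a confounder. Stratifying on it would bias the estimate; the causal effect is the crude pooled difference.
Pooled: Variant P 25.9% vs Variant F 35.1%; Variant F is higher overall.

pooled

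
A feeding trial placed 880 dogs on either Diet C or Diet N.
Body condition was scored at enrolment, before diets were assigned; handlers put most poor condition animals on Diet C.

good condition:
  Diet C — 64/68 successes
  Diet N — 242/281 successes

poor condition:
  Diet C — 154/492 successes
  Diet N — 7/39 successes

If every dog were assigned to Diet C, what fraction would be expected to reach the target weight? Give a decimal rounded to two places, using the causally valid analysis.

Starting body condition differs across diets for reasons unrelated to any effect of the diet itself, and it separately predicts the outcome — a classic confounder. We must compare within starting body condition levels.
Standardising Diet C to the population starting body condition mix: 0.397·64/68 + 0.603·154/492 = 0.562.

0.56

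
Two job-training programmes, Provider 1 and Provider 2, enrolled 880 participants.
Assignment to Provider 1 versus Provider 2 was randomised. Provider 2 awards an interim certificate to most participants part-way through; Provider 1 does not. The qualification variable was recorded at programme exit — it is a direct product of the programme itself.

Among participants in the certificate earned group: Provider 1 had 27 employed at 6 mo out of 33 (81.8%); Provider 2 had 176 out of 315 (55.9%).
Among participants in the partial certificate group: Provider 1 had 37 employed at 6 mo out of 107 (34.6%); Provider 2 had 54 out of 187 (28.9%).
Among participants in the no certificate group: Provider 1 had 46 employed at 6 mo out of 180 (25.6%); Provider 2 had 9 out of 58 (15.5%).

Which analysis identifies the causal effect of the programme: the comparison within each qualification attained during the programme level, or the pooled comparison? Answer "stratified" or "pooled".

pooled

Qualification attained during the programme lies on the pathway programme → qualification attained during the programme → outcome, so adjusting for it blocks the indirect effect. For the total causal effect of programme, use the unadjusted pooled rates.
Pooled: Provider 1 34.4% vs Provider 2 42.7%; Provider 2 is higher overall.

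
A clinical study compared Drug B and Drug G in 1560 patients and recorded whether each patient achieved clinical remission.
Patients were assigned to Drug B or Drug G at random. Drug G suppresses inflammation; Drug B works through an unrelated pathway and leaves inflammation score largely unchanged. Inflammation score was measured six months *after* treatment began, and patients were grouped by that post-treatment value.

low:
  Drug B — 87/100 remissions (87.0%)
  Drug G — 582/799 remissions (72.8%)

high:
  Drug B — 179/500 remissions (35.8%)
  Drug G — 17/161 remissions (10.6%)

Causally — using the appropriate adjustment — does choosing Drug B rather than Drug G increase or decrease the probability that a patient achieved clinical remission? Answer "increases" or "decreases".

decreases

Stratifying would compare drugs among patients the drugs themselves sorted into inflammation score groups — a form of selection on an intermediate. The unconditioned pooled rates give the total causal effect.
Pooled: Drug B 44.3% vs Drug G 62.4%; Drug G is higher overall.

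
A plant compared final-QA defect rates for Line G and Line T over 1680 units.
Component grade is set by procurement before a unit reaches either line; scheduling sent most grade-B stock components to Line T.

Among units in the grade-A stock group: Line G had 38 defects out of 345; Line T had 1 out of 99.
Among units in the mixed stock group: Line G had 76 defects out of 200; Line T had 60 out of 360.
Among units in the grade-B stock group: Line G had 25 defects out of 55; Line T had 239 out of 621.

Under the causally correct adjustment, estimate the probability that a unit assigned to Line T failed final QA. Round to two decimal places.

0.21

Component grade satisfies the back-door criterion: it is not a descendant of the line, and it blocks the spurious path from line to outcome. Adjusting for it (i.e., using the within-component grade rates) gives the causal effect.
Standardising Line T to the population component grade mix: 0.264·1/99 + 0.333·60/360 + 0.402·239/621 = 0.213.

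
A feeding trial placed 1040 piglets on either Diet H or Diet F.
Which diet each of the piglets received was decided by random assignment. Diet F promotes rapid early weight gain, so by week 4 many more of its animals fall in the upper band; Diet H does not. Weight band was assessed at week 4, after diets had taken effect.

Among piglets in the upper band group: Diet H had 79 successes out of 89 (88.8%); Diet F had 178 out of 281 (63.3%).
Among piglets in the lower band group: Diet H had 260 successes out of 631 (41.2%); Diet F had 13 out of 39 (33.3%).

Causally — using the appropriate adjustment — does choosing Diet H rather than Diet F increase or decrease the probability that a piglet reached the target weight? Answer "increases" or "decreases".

The week-4 weight band-specific comparison favours Diet H throughout, but the pooled figures favour Diet F. The question is whether to condition on week-4 weight band.
Week-4 weight band is downstream of the diet. One should not condition on a consequence of treatment, so the overall rates are the right comparison.
Pooled: Diet H 47.1% vs Diet F 59.7%; Diet F is higher overall.

decreases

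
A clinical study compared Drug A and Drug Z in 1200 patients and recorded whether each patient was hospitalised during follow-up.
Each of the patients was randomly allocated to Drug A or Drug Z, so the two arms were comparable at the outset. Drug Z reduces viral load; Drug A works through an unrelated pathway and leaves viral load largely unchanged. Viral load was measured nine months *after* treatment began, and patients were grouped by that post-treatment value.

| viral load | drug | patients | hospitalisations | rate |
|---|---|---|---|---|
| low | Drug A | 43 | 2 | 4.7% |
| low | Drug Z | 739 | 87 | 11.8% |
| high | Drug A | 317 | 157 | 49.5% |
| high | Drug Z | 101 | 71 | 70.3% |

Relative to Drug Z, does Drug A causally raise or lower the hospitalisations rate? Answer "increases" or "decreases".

Viral load is recorded after the drug and is itself shifted by it — it sits on the causal path from drug to outcome. Conditioning on a mediator would strip out part of the effect we want; the pooled comparison gives the total causal effect.
Pooled: Drug A 44.2% vs Drug Z 18.8%; Drug Z is lower overall.

increases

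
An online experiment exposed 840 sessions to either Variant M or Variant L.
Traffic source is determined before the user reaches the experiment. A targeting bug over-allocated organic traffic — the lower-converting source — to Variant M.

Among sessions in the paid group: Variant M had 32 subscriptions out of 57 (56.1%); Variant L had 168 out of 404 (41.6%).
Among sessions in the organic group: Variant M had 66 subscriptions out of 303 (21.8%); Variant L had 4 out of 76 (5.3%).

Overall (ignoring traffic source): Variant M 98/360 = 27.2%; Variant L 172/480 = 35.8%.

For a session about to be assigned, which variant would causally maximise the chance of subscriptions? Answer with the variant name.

Since traffic source is a pre-existing factor (not a product of the variant) and it affects the outcome on its own, it is a confounder. The stratified rates, not the pooled rate, identify the causal effect.
Within each level — paid: 56.1% vs 41.6%; organic: 21.8% vs 5.3% — Variant M is higher every time.

Variant M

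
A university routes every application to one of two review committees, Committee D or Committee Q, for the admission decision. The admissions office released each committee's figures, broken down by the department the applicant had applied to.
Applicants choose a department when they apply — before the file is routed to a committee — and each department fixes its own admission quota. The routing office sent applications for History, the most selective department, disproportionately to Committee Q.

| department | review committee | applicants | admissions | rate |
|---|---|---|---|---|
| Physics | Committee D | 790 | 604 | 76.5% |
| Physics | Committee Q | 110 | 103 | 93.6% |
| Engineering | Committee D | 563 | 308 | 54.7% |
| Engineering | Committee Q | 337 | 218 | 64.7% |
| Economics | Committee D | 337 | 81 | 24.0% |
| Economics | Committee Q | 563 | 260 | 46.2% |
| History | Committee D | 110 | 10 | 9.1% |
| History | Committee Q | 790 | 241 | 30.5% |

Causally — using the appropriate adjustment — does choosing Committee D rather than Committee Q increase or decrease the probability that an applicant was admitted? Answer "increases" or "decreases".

decreases

Committee Q is higher inside every department stratum but Committee D is higher in aggregate. Whether to stratify depends on how department relates to the review committee.
Department is set before the review committee has any effect — it is not caused by the review committee — and it independently drives the outcome. That makes it a confounder, so the causal comparison is within department levels.
Within each level — Physics: 76.5% vs 93.6%; Engineering: 54.7% vs 64.7%; Economics: 24.0% vs 46.2%; History: 9.1% vs 30.5% — Committee Q is higher every time.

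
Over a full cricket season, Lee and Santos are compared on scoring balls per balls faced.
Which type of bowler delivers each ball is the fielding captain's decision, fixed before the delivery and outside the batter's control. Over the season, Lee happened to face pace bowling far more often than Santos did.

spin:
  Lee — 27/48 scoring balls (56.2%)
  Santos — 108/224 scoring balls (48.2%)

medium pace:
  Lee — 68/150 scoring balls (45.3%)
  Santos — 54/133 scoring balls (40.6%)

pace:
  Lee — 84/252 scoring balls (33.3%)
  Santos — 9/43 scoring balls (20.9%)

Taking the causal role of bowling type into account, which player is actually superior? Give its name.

Lee is higher inside every bowling type stratum but Santos is higher in aggregate. Whether to stratify depends on how bowling type relates to the player.
The imbalance in bowling type arose from how balls faced were allocated, not from anything the player did; and bowling type independently affects the outcome. The pooled gap is confounded — condition on bowling type.
Within each level — spin: 56.2% vs 48.2%; medium pace: 45.3% vs 40.6%; pace: 33.3% vs 20.9% — Lee is higher every time.

Lee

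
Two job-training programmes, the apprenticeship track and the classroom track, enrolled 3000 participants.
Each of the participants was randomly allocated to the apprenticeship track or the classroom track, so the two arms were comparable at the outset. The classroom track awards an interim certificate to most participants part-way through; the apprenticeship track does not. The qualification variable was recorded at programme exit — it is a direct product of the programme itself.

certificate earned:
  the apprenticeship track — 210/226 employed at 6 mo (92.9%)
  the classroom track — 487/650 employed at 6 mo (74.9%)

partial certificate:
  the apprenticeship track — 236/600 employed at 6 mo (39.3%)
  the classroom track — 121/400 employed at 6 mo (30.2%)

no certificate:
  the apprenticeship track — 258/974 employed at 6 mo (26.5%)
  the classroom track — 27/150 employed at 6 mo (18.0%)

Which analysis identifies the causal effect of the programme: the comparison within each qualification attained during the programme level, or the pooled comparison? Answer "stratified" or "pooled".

pooled

The distribution of qualification attained during the programme is itself part of what the programme does — it is an intermediate outcome. Holding it fixed would remove that part of the effect; the total effect is the pooled difference.
Pooled: the apprenticeship track 39.1% vs the classroom track 52.9%; the classroom track is higher overall.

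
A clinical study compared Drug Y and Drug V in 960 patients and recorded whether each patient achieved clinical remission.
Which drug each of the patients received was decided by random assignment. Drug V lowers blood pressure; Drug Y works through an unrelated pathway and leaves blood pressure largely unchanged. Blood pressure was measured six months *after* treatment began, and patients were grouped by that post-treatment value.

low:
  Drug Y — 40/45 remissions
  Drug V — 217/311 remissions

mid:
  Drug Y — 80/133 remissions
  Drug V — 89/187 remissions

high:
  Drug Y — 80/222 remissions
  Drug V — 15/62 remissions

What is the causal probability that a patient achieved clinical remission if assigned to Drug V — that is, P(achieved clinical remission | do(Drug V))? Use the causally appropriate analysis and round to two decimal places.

Blood pressure lies on the pathway drug → blood pressure → outcome, so adjusting for it blocks the indirect effect. For the total causal effect of drug, use the unadjusted pooled rates.
So P(outcome | do(Drug V)) is just the pooled rate for Drug V: 321/560 = 0.573.

0.57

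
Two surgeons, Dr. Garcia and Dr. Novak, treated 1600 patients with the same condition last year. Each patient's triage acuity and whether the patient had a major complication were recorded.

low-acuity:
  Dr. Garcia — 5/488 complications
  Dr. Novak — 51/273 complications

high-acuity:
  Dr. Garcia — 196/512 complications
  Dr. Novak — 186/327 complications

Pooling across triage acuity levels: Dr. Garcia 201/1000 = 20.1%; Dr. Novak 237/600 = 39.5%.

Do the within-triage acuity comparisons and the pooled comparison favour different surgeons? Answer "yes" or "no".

no

Within each triage acuity level (low-acuity 1.0% vs 18.7%; high-acuity 38.3% vs 56.9%), Dr. Garcia has the lower rate every time. Pooled: 20.1% vs 39.5% — Dr. Garcia has the lower rate overall. They agree.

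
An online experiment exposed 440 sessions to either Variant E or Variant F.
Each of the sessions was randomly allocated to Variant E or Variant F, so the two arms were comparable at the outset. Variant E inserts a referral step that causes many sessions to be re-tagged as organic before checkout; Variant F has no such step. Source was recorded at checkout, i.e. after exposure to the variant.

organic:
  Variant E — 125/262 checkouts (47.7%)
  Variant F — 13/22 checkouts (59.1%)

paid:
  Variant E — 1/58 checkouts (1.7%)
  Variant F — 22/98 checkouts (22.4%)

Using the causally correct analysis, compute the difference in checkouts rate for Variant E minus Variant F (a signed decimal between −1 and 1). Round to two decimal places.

+0.10

The traffic source-specific comparison favours Variant F throughout, but the pooled figures favour Variant E. The question is whether to condition on traffic source.
The distribution of traffic source is itself part of what the variant does — it is an intermediate outcome. Holding it fixed would remove that part of the effect; the total effect is the pooled difference.
The causal difference is the pooled difference: 0.394 − 0.292 = +0.102.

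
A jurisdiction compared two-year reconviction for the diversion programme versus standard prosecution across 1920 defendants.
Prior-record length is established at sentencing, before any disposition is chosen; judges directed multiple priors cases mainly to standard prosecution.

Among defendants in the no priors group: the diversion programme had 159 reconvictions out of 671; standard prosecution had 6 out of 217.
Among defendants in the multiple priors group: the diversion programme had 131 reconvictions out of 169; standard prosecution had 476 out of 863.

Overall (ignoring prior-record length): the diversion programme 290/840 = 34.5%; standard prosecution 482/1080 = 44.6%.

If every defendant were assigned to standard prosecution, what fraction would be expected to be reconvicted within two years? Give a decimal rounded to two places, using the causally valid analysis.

Here prior-record length is a common cause — it drives both which disposition a case falls under and the outcome. The crude comparison mixes populations; the stratum-specific rates are the causally relevant ones.
Standardising standard prosecution to the population prior-record length mix: 0.463·6/217 + 0.537·476/863 = 0.309.

0.31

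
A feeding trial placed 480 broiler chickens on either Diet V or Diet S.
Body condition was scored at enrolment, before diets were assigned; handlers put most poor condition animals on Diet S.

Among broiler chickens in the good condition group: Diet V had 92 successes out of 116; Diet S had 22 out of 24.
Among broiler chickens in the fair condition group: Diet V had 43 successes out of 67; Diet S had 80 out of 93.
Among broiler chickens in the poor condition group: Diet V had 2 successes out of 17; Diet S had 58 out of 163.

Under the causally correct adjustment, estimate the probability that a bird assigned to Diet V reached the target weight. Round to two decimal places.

The stratified and pooled comparisons disagree (Diet S wins within each starting body condition; Diet V wins overall), so the answer turns on the causal role of starting body condition.
Starting body condition differs across diets for reasons unrelated to any effect of the diet itself, and it separately predicts the outcome — a classic confounder. We must compare within starting body condition levels.
Standardising Diet V to the population starting body condition mix: 0.292·92/116 + 0.333·43/67 + 0.375·2/17 = 0.489.

0.49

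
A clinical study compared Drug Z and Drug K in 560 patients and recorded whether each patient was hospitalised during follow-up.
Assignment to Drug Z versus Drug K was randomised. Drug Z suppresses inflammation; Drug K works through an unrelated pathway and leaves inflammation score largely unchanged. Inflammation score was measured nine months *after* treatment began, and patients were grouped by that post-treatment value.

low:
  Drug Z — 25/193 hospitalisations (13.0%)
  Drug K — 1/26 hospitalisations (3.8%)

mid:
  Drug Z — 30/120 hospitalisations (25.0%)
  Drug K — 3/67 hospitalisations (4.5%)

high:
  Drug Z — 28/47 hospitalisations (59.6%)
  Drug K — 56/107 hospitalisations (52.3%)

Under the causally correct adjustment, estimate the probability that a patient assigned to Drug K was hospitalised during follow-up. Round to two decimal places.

Inflammation score is downstream of the drug. One should not condition on a consequence of treatment, so the overall rates are the right comparison.
So P(outcome | do(Drug K)) is just the pooled rate for Drug K: 60/200 = 0.300.

0.30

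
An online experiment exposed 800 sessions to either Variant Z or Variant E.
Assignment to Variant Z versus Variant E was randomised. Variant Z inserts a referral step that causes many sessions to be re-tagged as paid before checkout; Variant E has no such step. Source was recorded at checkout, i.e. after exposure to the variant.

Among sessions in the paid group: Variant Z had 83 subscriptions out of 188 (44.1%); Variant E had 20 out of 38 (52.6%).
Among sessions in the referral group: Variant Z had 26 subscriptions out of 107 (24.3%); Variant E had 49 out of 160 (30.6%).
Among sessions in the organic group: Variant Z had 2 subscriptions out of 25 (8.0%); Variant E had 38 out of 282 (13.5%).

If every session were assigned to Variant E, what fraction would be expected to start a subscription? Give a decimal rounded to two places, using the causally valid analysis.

The stratified and pooled comparisons disagree (Variant E wins within each traffic source; Variant Z wins overall), so the answer turns on the causal role of traffic source.
The distribution of traffic source is itself part of what the variant does — it is an intermediate outcome. Holding it fixed would remove that part of the effect; the total effect is the pooled difference.
So P(outcome | do(Variant E)) is just the pooled rate for Variant E: 107/480 = 0.223.

0.22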